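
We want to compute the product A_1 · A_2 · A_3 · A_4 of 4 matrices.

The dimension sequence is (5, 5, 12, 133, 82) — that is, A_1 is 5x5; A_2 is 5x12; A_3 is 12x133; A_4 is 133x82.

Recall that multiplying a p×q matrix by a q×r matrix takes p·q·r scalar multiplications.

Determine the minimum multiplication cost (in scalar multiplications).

62810

Adjacent pairs: A_1A_2 = 5·5·12 = 300; A_2A_3 = 5·12·133 = 7980; A_3A_4 = 12·133·82 = 130872.
Length 3: A_1..A_3: k=1: 0+7980+5·5·133=11305; k=2: 300+0+5·12·133=8280 → min 8280 | A_2..A_4: k=2: 0+130872+5·12·82=135792; k=3: 7980+0+5·133·82=62510 → min 62510.
Length 4: A_1..A_4: k=1: 0+62510+5·5·82=64560; k=2: 300+130872+5·12·82=136092; k=3: 8280+0+5·133·82=62810 → min 62810.
Optimal order: (((A_1 · A_2) · A_3) · A_4) with cost 62810.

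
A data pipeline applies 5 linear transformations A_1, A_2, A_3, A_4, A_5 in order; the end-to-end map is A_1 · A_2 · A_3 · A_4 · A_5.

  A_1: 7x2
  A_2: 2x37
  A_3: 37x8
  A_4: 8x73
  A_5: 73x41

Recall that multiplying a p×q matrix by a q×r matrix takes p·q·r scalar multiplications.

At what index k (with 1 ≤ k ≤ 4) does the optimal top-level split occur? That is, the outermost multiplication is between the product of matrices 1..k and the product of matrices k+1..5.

1

Adjacent pairs: A_1A_2 = 7·2·37 = 518; A_2A_3 = 2·37·8 = 592; A_3A_4 = 37·8·73 = 21608; A_4A_5 = 8·73·41 = 23944.
Length 3: A_1..A_3: k=1: 0+592+7·2·8=704; k=2: 518+0+7·37·8=2590 → min 704 | A_2..A_4: k=2: 0+21608+2·37·73=27010; k=3: 592+0+2·8·73=1760 → min 1760 | A_3..A_5: k=3: 0+23944+37·8·41=36080; k=4: 21608+0+37·73·41=132349 → min 36080.
Length 4: A_1..A_4: k=1: 0+1760+7·2·73=2782; k=2: 518+21608+7·37·73=41033; k=3: 704+0+7·8·73=4792 → min 2782 | A_2..A_5: k=2: 0+36080+2·37·41=39114; k=3: 592+23944+2·8·41=25192; k=4: 1760+0+2·73·41=7746 → min 7746.
Top-level splits: k=1: (A_1..A_1)·(A_2..A_5) → 0+7746+7·2·41 = 8320; k=2: (A_1..A_2)·(A_3..A_5) → 518+36080+7·37·41 = 47217; k=3: (A_1..A_3)·(A_4..A_5) → 704+23944+7·8·41 = 26944; k=4: (A_1..A_4)·(A_5..A_5) → 2782+0+7·73·41 = 23733.
Best split is after A_1, i.e. k = 1.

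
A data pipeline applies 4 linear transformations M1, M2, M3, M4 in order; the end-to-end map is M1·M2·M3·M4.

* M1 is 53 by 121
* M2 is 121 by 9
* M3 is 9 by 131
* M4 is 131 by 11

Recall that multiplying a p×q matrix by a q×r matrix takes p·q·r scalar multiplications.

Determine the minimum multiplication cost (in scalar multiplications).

75933

Adjacent pairs: M1M2 = 53·121·9 = 57717; M2M3 = 121·9·131 = 142659; M3M4 = 9·131·11 = 12969.
Length 3: M1..M3: k=1: 0+142659+53·121·131=982762; k=2: 57717+0+53·9·131=120204 → min 120204 | M2..M4: k=2: 0+12969+121·9·11=24948; k=3: 142659+0+121·131·11=317020 → min 24948.
Length 4: M1..M4: k=1: 0+24948+53·121·11=95491; k=2: 57717+12969+53·9·11=75933; k=3: 120204+0+53·131·11=196577 → min 75933.
Optimal order: ((M1·M2)·(M3·M4)) with cost 75933.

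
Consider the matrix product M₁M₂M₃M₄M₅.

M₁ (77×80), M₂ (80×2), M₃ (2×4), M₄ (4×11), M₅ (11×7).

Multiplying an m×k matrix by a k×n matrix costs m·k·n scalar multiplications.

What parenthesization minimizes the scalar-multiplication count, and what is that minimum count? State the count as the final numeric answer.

Adjacent pairs: M₁M₂ = 77·80·2 = 12320; M₂M₃ = 80·2·4 = 640; M₃M₄ = 2·4·11 = 88; M₄M₅ = 4·11·7 = 308.
Length 3: M₁..M₃: k=1: 0+640+77·80·4=25280; k=2: 12320+0+77·2·4=12936 → min 12936 | M₂..M₄: k=2: 0+88+80·2·11=1848; k=3: 640+0+80·4·11=4160 → min 1848 | M₃..M₅: k=3: 0+308+2·4·7=364; k=4: 88+0+2·11·7=242 → min 242.
Length 4: M₁..M₄: k=1: 0+1848+77·80·11=69608; k=2: 12320+88+77·2·11=14102; k=3: 12936+0+77·4·11=16324 → min 14102 | M₂..M₅: k=2: 0+242+80·2·7=1362; k=3: 640+308+80·4·7=3188; k=4: 1848+0+80·11·7=8008 → min 1362.
Length 5: M₁..M₅: k=1: 0+1362+77·80·7=44482; k=2: 12320+242+77·2·7=13640; k=3: 12936+308+77·4·7=15400; k=4: 14102+0+77·11·7=20031 → min 13640.
Optimal parenthesization: ((M₁M₂)((M₃M₄)M₅)) with cost 13640.

13640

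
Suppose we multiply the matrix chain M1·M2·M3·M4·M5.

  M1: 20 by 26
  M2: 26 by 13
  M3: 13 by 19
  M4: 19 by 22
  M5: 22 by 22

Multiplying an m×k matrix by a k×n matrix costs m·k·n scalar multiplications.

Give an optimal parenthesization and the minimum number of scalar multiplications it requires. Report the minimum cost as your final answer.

24206

Adjacent pairs: M1M2 = 20·26·13 = 6760; M2M3 = 26·13·19 = 6422; M3M4 = 13·19·22 = 5434; M4M5 = 19·22·22 = 9196.
Length 3: M1..M3: k=1: 0+6422+20·26·19=16302; k=2: 6760+0+20·13·19=11700 → min 11700 | M2..M4: k=2: 0+5434+26·13·22=12870; k=3: 6422+0+26·19·22=17290 → min 12870 | M3..M5: k=3: 0+9196+13·19·22=14630; k=4: 5434+0+13·22·22=11726 → min 11726.
Length 4: M1..M4: k=1: 0+12870+20·26·22=24310; k=2: 6760+5434+20·13·22=17914; k=3: 11700+0+20·19·22=20060 → min 17914 | M2..M5: k=2: 0+11726+26·13·22=19162; k=3: 6422+9196+26·19·22=26486; k=4: 12870+0+26·22·22=25454 → min 19162.
Length 5: M1..M5: k=1: 0+19162+20·26·22=30602; k=2: 6760+11726+20·13·22=24206; k=3: 11700+9196+20·19·22=29256; k=4: 17914+0+20·22·22=27594 → min 24206.
Optimal parenthesization: ((M1·M2)·((M3·M4)·M5)) with cost 24206.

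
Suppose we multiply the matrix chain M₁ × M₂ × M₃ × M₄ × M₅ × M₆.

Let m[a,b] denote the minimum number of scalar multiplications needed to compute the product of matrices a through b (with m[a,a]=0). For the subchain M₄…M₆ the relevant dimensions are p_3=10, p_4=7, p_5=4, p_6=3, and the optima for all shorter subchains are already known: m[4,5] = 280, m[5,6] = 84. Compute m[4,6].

294

m[4,6] = min over k∈[4,5] of m[4,k]+m[k+1,6]+p_{3}·p_k·p_{6}.
k=4: 0 + 84 + 10·7·3 = 294; k=5: 280 + 0 + 10·4·3 = 400.
Minimum: 294 at k=4.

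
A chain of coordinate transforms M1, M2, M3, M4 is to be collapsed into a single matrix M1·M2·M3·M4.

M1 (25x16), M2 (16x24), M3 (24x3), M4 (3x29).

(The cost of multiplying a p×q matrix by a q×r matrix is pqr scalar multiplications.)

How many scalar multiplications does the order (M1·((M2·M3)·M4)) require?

14144

(M2·M3): 16×24 by 24×3 → 16×3, cost 16·24·3 = 1152
((M2·M3)·M4): 16×3 by 3×29 → 16×29, cost 16·3·29 = 1392; cumulative 2544
(M1·((M2·M3)·M4)): 25×16 by 16×29 → 25×29, cost 25·16·29 = 11600; cumulative 14144
Total: 14144 scalar multiplications.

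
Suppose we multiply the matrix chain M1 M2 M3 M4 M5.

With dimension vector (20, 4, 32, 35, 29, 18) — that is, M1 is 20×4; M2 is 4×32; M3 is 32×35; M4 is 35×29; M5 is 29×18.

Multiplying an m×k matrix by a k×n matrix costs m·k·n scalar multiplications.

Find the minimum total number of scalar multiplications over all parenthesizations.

Adjacent pairs: M1M2 = 20·4·32 = 2560; M2M3 = 4·32·35 = 4480; M3M4 = 32·35·29 = 32480; M4M5 = 35·29·18 = 18270.
Length 3: M1..M3: k=1: 0+4480+20·4·35=7280; k=2: 2560+0+20·32·35=24960 → min 7280 | M2..M4: k=2: 0+32480+4·32·29=36192; k=3: 4480+0+4·35·29=8540 → min 8540 | M3..M5: k=3: 0+18270+32·35·18=38430; k=4: 32480+0+32·29·18=49184 → min 38430.
Length 4: M1..M4: k=1: 0+8540+20·4·29=10860; k=2: 2560+32480+20·32·29=53600; k=3: 7280+0+20·35·29=27580 → min 10860 | M2..M5: k=2: 0+38430+4·32·18=40734; k=3: 4480+18270+4·35·18=25270; k=4: 8540+0+4·29·18=10628 → min 10628.
Length 5: M1..M5: k=1: 0+10628+20·4·18=12068; k=2: 2560+38430+20·32·18=52510; k=3: 7280+18270+20·35·18=38150; k=4: 10860+0+20·29·18=21300 → min 12068.
Optimal order: (M1 (((M2 M3) M4) M5)) with cost 12068.

12068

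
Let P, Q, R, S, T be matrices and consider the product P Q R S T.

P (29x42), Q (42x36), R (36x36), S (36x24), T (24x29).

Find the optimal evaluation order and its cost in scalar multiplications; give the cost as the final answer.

Adjacent pairs: PQ = 29·42·36 = 43848; QR = 42·36·36 = 54432; RS = 36·36·24 = 31104; ST = 36·24·29 = 25056.
Length 3: P..R: k=1: 0+54432+29·42·36=98280; k=2: 43848+0+29·36·36=81432 → min 81432 | Q..S: k=2: 0+31104+42·36·24=67392; k=3: 54432+0+42·36·24=90720 → min 67392 | R..T: k=3: 0+25056+36·36·29=62640; k=4: 31104+0+36·24·29=56160 → min 56160.
Length 4: P..S: k=1: 0+67392+29·42·24=96624; k=2: 43848+31104+29·36·24=100008; k=3: 81432+0+29·36·24=106488 → min 96624 | Q..T: k=2: 0+56160+42·36·29=100008; k=3: 54432+25056+42·36·29=123336; k=4: 67392+0+42·24·29=96624 → min 96624.
Length 5: P..T: k=1: 0+96624+29·42·29=131946; k=2: 43848+56160+29·36·29=130284; k=3: 81432+25056+29·36·29=136764; k=4: 96624+0+29·24·29=116808 → min 116808.
Optimal parenthesization: ((P (Q (R S))) T) with cost 116808.

116808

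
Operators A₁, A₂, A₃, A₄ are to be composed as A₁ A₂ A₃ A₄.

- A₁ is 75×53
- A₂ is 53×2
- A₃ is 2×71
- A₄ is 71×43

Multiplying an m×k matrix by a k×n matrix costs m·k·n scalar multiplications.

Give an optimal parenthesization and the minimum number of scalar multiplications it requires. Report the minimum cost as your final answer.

Adjacent pairs: A₁A₂ = 75·53·2 = 7950; A₂A₃ = 53·2·71 = 7526; A₃A₄ = 2·71·43 = 6106.
Length 3: A₁..A₃: k=1: 0+7526+75·53·71=289751; k=2: 7950+0+75·2·71=18600 → min 18600 | A₂..A₄: k=2: 0+6106+53·2·43=10664; k=3: 7526+0+53·71·43=169335 → min 10664.
Length 4: A₁..A₄: k=1: 0+10664+75·53·43=181589; k=2: 7950+6106+75·2·43=20506; k=3: 18600+0+75·71·43=247575 → min 20506.
Optimal parenthesization: ((A₁ A₂) (A₃ A₄)) with cost 20506.

20506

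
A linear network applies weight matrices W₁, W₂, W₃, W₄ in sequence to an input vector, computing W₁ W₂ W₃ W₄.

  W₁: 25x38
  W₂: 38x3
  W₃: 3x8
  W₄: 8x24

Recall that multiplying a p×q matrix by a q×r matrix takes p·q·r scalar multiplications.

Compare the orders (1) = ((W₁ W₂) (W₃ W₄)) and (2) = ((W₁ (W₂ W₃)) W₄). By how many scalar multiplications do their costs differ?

Order (1) = ((W₁ W₂) (W₃ W₄)): (W₁ W₂): 25×38 by 38×3 → 25×3, cost 25·38·3 = 2850; (W₃ W₄): 3×8 by 8×24 → 3×24, cost 3·8·24 = 576; ((W₁ W₂) (W₃ W₄)): 25×3 by 3×24 → 25×24, cost 25·3·24 = 1800; cumulative 5226. Total 5226.
Order (2) = ((W₁ (W₂ W₃)) W₄): (W₂ W₃): 38×3 by 3×8 → 38×8, cost 38·3·8 = 912; (W₁ (W₂ W₃)): 25×38 by 38×8 → 25×8, cost 25·38·8 = 7600; cumulative 8512; ((W₁ (W₂ W₃)) W₄): 25×8 by 8×24 → 25×24, cost 25·8·24 = 4800; cumulative 13312. Total 13312.
Difference: |5226 − 13312| = 8086.

8086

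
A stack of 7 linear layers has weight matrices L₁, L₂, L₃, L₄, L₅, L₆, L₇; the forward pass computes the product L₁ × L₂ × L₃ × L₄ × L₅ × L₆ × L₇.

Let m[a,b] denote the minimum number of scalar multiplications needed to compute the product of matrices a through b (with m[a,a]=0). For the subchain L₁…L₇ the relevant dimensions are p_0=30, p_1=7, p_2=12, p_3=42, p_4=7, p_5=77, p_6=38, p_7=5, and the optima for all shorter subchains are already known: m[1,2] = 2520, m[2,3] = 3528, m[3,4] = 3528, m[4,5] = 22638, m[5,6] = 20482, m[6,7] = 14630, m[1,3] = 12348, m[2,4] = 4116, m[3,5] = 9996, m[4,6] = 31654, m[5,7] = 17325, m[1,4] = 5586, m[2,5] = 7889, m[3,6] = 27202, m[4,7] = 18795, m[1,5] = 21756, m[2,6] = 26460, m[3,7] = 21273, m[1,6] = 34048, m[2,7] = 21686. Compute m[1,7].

22736

m[1,7] = min over k∈[1,6] of m[1,k]+m[k+1,7]+p_{0}·p_k·p_{7}.
k=1: 0 + 21686 + 30·7·5 = 22736; k=2: 2520 + 21273 + 30·12·5 = 25593; k=3: 12348 + 18795 + 30·42·5 = 37443; k=4: 5586 + 17325 + 30·7·5 = 23961; k=5: 21756 + 14630 + 30·77·5 = 47936; k=6: 34048 + 0 + 30·38·5 = 39748.
Minimum: 22736 at k=1.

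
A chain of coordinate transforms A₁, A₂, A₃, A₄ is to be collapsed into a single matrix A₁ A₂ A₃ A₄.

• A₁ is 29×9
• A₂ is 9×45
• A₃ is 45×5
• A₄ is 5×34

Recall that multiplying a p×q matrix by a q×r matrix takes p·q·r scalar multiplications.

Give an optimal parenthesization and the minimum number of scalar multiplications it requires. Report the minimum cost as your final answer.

Adjacent pairs: A₁A₂ = 29·9·45 = 11745; A₂A₃ = 9·45·5 = 2025; A₃A₄ = 45·5·34 = 7650.
Length 3: A₁..A₃: k=1: 0+2025+29·9·5=3330; k=2: 11745+0+29·45·5=18270 → min 3330 | A₂..A₄: k=2: 0+7650+9·45·34=21420; k=3: 2025+0+9·5·34=3555 → min 3555.
Length 4: A₁..A₄: k=1: 0+3555+29·9·34=12429; k=2: 11745+7650+29·45·34=63765; k=3: 3330+0+29·5·34=8260 → min 8260.
Optimal parenthesization: ((A₁ (A₂ A₃)) A₄) with cost 8260.

8260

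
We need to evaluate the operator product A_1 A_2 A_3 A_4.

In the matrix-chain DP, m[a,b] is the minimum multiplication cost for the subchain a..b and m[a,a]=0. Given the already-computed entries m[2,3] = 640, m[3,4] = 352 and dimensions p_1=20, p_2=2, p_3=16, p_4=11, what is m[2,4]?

m[2,4] = min over k∈[2,3] of m[2,k]+m[k+1,4]+p_{1}·p_k·p_{4}.
k=2: 0 + 352 + 20·2·11 = 792; k=3: 640 + 0 + 20·16·11 = 4160.
Minimum: 792 at k=2.

792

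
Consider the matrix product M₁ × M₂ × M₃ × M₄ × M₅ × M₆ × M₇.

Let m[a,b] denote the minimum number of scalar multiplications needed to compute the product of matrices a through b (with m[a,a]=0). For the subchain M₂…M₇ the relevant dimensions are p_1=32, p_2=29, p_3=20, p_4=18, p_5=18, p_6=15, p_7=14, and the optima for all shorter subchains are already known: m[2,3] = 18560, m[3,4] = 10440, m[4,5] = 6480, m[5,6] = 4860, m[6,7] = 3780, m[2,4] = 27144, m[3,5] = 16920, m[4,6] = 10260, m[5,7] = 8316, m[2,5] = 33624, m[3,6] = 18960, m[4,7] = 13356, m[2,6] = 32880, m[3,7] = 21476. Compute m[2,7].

34468

m[2,7] = min over k∈[2,6] of m[2,k]+m[k+1,7]+p_{1}·p_k·p_{7}.
k=2: 0 + 21476 + 32·29·14 = 34468; k=3: 18560 + 13356 + 32·20·14 = 40876; k=4: 27144 + 8316 + 32·18·14 = 43524; k=5: 33624 + 3780 + 32·18·14 = 45468; k=6: 32880 + 0 + 32·15·14 = 39600.
Minimum: 34468 at k=2.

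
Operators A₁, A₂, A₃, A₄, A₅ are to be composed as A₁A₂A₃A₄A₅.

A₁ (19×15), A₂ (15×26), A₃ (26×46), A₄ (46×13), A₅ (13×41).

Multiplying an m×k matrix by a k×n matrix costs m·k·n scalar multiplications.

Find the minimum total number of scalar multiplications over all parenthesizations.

34450

Adjacent pairs: A₁A₂ = 19·15·26 = 7410; A₂A₃ = 15·26·46 = 17940; A₃A₄ = 26·46·13 = 15548; A₄A₅ = 46·13·41 = 24518.
Length 3: A₁..A₃: k=1: 0+17940+19·15·46=31050; k=2: 7410+0+19·26·46=30134 → min 30134 | A₂..A₄: k=2: 0+15548+15·26·13=20618; k=3: 17940+0+15·46·13=26910 → min 20618 | A₃..A₅: k=3: 0+24518+26·46·41=73554; k=4: 15548+0+26·13·41=29406 → min 29406.
Length 4: A₁..A₄: k=1: 0+20618+19·15·13=24323; k=2: 7410+15548+19·26·13=29380; k=3: 30134+0+19·46·13=41496 → min 24323 | A₂..A₅: k=2: 0+29406+15·26·41=45396; k=3: 17940+24518+15·46·41=70748; k=4: 20618+0+15·13·41=28613 → min 28613.
Length 5: A₁..A₅: k=1: 0+28613+19·15·41=40298; k=2: 7410+29406+19·26·41=57070; k=3: 30134+24518+19·46·41=90486; k=4: 24323+0+19·13·41=34450 → min 34450.
Optimal order: ((A₁(A₂(A₃A₄)))A₅) with cost 34450.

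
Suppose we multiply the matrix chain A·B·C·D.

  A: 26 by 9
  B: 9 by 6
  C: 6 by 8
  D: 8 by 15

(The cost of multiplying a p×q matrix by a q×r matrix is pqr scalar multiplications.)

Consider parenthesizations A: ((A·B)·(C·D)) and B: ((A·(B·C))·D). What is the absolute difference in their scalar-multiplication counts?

Order A = ((A·B)·(C·D)): (A·B): 26×9 by 9×6 → 26×6, cost 26·9·6 = 1404; (C·D): 6×8 by 8×15 → 6×15, cost 6·8·15 = 720; ((A·B)·(C·D)): 26×6 by 6×15 → 26×15, cost 26·6·15 = 2340; cumulative 4464. Total 4464.
Order B = ((A·(B·C))·D): (B·C): 9×6 by 6×8 → 9×8, cost 9·6·8 = 432; (A·(B·C)): 26×9 by 9×8 → 26×8, cost 26·9·8 = 1872; cumulative 2304; ((A·(B·C))·D): 26×8 by 8×15 → 26×15, cost 26·8·15 = 3120; cumulative 5424. Total 5424.
Difference: |4464 − 5424| = 960.

960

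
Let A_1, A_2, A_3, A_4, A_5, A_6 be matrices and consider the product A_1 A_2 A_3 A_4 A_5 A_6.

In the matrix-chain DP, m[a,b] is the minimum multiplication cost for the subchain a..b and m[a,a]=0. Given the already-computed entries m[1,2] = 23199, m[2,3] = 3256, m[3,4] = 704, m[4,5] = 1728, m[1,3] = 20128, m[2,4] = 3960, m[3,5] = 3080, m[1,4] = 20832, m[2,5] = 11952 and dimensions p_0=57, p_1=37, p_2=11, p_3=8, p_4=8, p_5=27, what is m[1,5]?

m[1,5] = min over k∈[1,4] of m[1,k]+m[k+1,5]+p_{0}·p_k·p_{5}.
k=1: 0 + 11952 + 57·37·27 = 68895; k=2: 23199 + 3080 + 57·11·27 = 43208; k=3: 20128 + 1728 + 57·8·27 = 34168; k=4: 20832 + 0 + 57·8·27 = 33144.
Minimum: 33144 at k=4.

33144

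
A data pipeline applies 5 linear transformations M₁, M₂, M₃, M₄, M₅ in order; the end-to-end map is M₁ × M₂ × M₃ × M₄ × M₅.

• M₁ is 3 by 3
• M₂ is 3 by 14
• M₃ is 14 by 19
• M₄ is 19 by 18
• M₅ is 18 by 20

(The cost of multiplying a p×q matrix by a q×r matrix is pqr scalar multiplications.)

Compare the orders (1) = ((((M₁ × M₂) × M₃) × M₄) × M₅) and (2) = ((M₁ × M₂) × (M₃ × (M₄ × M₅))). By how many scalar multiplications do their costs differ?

Order (1) = ((((M₁ × M₂) × M₃) × M₄) × M₅): (M₁ × M₂): 3×3 by 3×14 → 3×14, cost 3·3·14 = 126; ((M₁ × M₂) × M₃): 3×14 by 14×19 → 3×19, cost 3·14·19 = 798; cumulative 924; (((M₁ × M₂) × M₃) × M₄): 3×19 by 19×18 → 3×18, cost 3·19·18 = 1026; cumulative 1950; ((((M₁ × M₂) × M₃) × M₄) × M₅): 3×18 by 18×20 → 3×20, cost 3·18·20 = 1080; cumulative 3030. Total 3030.
Order (2) = ((M₁ × M₂) × (M₃ × (M₄ × M₅))): (M₁ × M₂): 3×3 by 3×14 → 3×14, cost 3·3·14 = 126; (M₄ × M₅): 19×18 by 18×20 → 19×20, cost 19·18·20 = 6840; (M₃ × (M₄ × M₅)): 14×19 by 19×20 → 14×20, cost 14·19·20 = 5320; cumulative 12160; ((M₁ × M₂) × (M₃ × (M₄ × M₅))): 3×14 by 14×20 → 3×20, cost 3·14·20 = 840; cumulative 13126. Total 13126.
Difference: |3030 − 13126| = 10096.

10096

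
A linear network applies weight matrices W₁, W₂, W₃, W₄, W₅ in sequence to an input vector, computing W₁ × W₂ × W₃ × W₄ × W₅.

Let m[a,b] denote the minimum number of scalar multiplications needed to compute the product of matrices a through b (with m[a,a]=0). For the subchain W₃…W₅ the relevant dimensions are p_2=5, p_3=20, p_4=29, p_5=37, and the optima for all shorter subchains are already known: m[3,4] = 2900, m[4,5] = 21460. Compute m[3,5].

m[3,5] = min over k∈[3,4] of m[3,k]+m[k+1,5]+p_{2}·p_k·p_{5}.
k=3: 0 + 21460 + 5·20·37 = 25160; k=4: 2900 + 0 + 5·29·37 = 8265.
Minimum: 8265 at k=4.

8265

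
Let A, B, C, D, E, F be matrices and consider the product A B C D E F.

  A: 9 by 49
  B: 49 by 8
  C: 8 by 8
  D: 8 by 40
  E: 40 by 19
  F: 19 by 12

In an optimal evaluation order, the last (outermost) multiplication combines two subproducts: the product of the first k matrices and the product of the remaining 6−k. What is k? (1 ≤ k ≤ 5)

Adjacent pairs: AB = 9·49·8 = 3528; BC = 49·8·8 = 3136; CD = 8·8·40 = 2560; DE = 8·40·19 = 6080; EF = 40·19·12 = 9120.
Length 3: A..C: k=1: 0+3136+9·49·8=6664; k=2: 3528+0+9·8·8=4104 → min 4104 | B..D: k=2: 0+2560+49·8·40=18240; k=3: 3136+0+49·8·40=18816 → min 18240 | C..E: k=3: 0+6080+8·8·19=7296; k=4: 2560+0+8·40·19=8640 → min 7296 | D..F: k=4: 0+9120+8·40·12=12960; k=5: 6080+0+8·19·12=7904 → min 7904.
Length 4: A..D: k=1: 0+18240+9·49·40=35880; k=2: 3528+2560+9·8·40=8968; k=3: 4104+0+9·8·40=6984 → min 6984 | B..E: k=2: 0+7296+49·8·19=14744; k=3: 3136+6080+49·8·19=16664; k=4: 18240+0+49·40·19=55480 → min 14744 | C..F: k=3: 0+7904+8·8·12=8672; k=4: 2560+9120+8·40·12=15520; k=5: 7296+0+8·19·12=9120 → min 8672.
Length 5: A..E: k=1: 0+14744+9·49·19=23123; k=2: 3528+7296+9·8·19=12192; k=3: 4104+6080+9·8·19=11552; k=4: 6984+0+9·40·19=13824 → min 11552 | B..F: k=2: 0+8672+49·8·12=13376; k=3: 3136+7904+49·8·12=15744; k=4: 18240+9120+49·40·12=50880; k=5: 14744+0+49·19·12=25916 → min 13376.
Top-level splits: k=1: (A..A)·(B..F) → 0+13376+9·49·12 = 18668; k=2: (A..B)·(C..F) → 3528+8672+9·8·12 = 13064; k=3: (A..C)·(D..F) → 4104+7904+9·8·12 = 12872; k=4: (A..D)·(E..F) → 6984+9120+9·40·12 = 20424; k=5: (A..E)·(F..F) → 11552+0+9·19·12 = 13604.
Best split is after C, i.e. k = 3.

3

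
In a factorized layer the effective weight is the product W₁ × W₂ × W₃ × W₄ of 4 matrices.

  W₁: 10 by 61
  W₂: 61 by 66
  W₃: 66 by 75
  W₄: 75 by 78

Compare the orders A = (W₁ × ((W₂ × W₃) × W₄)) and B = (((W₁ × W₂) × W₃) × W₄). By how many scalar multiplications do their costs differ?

558120

Order A = (W₁ × ((W₂ × W₃) × W₄)): (W₂ × W₃): 61×66 by 66×75 → 61×75, cost 61·66·75 = 301950; ((W₂ × W₃) × W₄): 61×75 by 75×78 → 61×78, cost 61·75·78 = 356850; cumulative 658800; (W₁ × ((W₂ × W₃) × W₄)): 10×61 by 61×78 → 10×78, cost 10·61·78 = 47580; cumulative 706380. Total 706380.
Order B = (((W₁ × W₂) × W₃) × W₄): (W₁ × W₂): 10×61 by 61×66 → 10×66, cost 10·61·66 = 40260; ((W₁ × W₂) × W₃): 10×66 by 66×75 → 10×75, cost 10·66·75 = 49500; cumulative 89760; (((W₁ × W₂) × W₃) × W₄): 10×75 by 75×78 → 10×78, cost 10·75·78 = 58500; cumulative 148260. Total 148260.
Difference: |706380 − 148260| = 558120.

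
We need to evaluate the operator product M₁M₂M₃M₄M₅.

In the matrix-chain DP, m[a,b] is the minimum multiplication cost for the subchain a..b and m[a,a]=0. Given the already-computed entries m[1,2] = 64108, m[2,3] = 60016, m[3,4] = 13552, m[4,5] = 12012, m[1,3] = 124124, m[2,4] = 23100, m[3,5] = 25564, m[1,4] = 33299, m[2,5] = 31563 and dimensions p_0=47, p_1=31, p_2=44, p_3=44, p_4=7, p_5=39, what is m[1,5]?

46130

m[1,5] = min over k∈[1,4] of m[1,k]+m[k+1,5]+p_{0}·p_k·p_{5}.
k=1: 0 + 31563 + 47·31·39 = 88386; k=2: 64108 + 25564 + 47·44·39 = 170324; k=3: 124124 + 12012 + 47·44·39 = 216788; k=4: 33299 + 0 + 47·7·39 = 46130.
Minimum: 46130 at k=4.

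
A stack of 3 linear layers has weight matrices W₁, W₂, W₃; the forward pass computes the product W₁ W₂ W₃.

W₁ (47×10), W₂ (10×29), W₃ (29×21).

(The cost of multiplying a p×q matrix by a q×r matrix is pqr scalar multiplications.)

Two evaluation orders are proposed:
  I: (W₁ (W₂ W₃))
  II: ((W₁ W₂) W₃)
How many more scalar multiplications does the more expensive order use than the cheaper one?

Order I = (W₁ (W₂ W₃)): (W₂ W₃): 10×29 by 29×21 → 10×21, cost 10·29·21 = 6090; (W₁ (W₂ W₃)): 47×10 by 10×21 → 47×21, cost 47·10·21 = 9870; cumulative 15960. Total 15960.
Order II = ((W₁ W₂) W₃): (W₁ W₂): 47×10 by 10×29 → 47×29, cost 47·10·29 = 13630; ((W₁ W₂) W₃): 47×29 by 29×21 → 47×21, cost 47·29·21 = 28623; cumulative 42253. Total 42253.
Difference: |15960 − 42253| = 26293.

26293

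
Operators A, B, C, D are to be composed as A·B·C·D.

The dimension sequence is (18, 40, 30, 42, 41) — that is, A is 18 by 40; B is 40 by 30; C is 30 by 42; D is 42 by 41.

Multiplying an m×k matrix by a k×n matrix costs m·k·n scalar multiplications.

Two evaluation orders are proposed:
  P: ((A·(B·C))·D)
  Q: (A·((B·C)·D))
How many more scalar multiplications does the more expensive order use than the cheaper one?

37164

Order P = ((A·(B·C))·D): (B·C): 40×30 by 30×42 → 40×42, cost 40·30·42 = 50400; (A·(B·C)): 18×40 by 40×42 → 18×42, cost 18·40·42 = 30240; cumulative 80640; ((A·(B·C))·D): 18×42 by 42×41 → 18×41, cost 18·42·41 = 30996; cumulative 111636. Total 111636.
Order Q = (A·((B·C)·D)): (B·C): 40×30 by 30×42 → 40×42, cost 40·30·42 = 50400; ((B·C)·D): 40×42 by 42×41 → 40×41, cost 40·42·41 = 68880; cumulative 119280; (A·((B·C)·D)): 18×40 by 40×41 → 18×41, cost 18·40·41 = 29520; cumulative 148800. Total 148800.
Difference: |111636 − 148800| = 37164.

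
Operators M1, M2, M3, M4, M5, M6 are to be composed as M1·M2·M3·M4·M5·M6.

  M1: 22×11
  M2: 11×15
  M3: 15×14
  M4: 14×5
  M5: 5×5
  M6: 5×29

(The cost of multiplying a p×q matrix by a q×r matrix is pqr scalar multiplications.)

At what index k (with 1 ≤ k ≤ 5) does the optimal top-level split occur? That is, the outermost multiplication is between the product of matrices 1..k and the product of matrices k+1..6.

Adjacent pairs: M1M2 = 22·11·15 = 3630; M2M3 = 11·15·14 = 2310; M3M4 = 15·14·5 = 1050; M4M5 = 14·5·5 = 350; M5M6 = 5·5·29 = 725.
Length 3: M1..M3: k=1: 0+2310+22·11·14=5698; k=2: 3630+0+22·15·14=8250 → min 5698 | M2..M4: k=2: 0+1050+11·15·5=1875; k=3: 2310+0+11·14·5=3080 → min 1875 | M3..M5: k=3: 0+350+15·14·5=1400; k=4: 1050+0+15·5·5=1425 → min 1400 | M4..M6: k=4: 0+725+14·5·29=2755; k=5: 350+0+14·5·29=2380 → min 2380.
Length 4: M1..M4: k=1: 0+1875+22·11·5=3085; k=2: 3630+1050+22·15·5=6330; k=3: 5698+0+22·14·5=7238 → min 3085 | M2..M5: k=2: 0+1400+11·15·5=2225; k=3: 2310+350+11·14·5=3430; k=4: 1875+0+11·5·5=2150 → min 2150 | M3..M6: k=3: 0+2380+15·14·29=8470; k=4: 1050+725+15·5·29=3950; k=5: 1400+0+15·5·29=3575 → min 3575.
Length 5: M1..M5: k=1: 0+2150+22·11·5=3360; k=2: 3630+1400+22·15·5=6680; k=3: 5698+350+22·14·5=7588; k=4: 3085+0+22·5·5=3635 → min 3360 | M2..M6: k=2: 0+3575+11·15·29=8360; k=3: 2310+2380+11·14·29=9156; k=4: 1875+725+11·5·29=4195; k=5: 2150+0+11·5·29=3745 → min 3745.
Top-level splits: k=1: (M1..M1)·(M2..M6) → 0+3745+22·11·29 = 10763; k=2: (M1..M2)·(M3..M6) → 3630+3575+22·15·29 = 16775; k=3: (M1..M3)·(M4..M6) → 5698+2380+22·14·29 = 17010; k=4: (M1..M4)·(M5..M6) → 3085+725+22·5·29 = 7000; k=5: (M1..M5)·(M6..M6) → 3360+0+22·5·29 = 6550.
Best split is after M5, i.e. k = 5.

5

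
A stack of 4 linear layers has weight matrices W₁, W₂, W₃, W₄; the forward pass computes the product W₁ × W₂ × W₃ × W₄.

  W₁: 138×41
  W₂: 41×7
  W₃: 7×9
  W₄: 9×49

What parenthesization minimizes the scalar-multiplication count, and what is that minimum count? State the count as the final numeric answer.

90027

Adjacent pairs: W₁W₂ = 138·41·7 = 39606; W₂W₃ = 41·7·9 = 2583; W₃W₄ = 7·9·49 = 3087.
Length 3: W₁..W₃: k=1: 0+2583+138·41·9=53505; k=2: 39606+0+138·7·9=48300 → min 48300 | W₂..W₄: k=2: 0+3087+41·7·49=17150; k=3: 2583+0+41·9·49=20664 → min 17150.
Length 4: W₁..W₄: k=1: 0+17150+138·41·49=294392; k=2: 39606+3087+138·7·49=90027; k=3: 48300+0+138·9·49=109158 → min 90027.
Optimal parenthesization: ((W₁ × W₂) × (W₃ × W₄)) with cost 90027.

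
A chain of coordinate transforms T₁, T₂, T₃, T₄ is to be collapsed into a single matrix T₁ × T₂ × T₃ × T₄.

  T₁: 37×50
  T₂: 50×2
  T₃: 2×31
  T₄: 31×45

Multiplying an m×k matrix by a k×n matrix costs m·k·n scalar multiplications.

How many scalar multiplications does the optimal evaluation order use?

9820

Adjacent pairs: T₁T₂ = 37·50·2 = 3700; T₂T₃ = 50·2·31 = 3100; T₃T₄ = 2·31·45 = 2790.
Length 3: T₁..T₃: k=1: 0+3100+37·50·31=60450; k=2: 3700+0+37·2·31=5994 → min 5994 | T₂..T₄: k=2: 0+2790+50·2·45=7290; k=3: 3100+0+50·31·45=72850 → min 7290.
Length 4: T₁..T₄: k=1: 0+7290+37·50·45=90540; k=2: 3700+2790+37·2·45=9820; k=3: 5994+0+37·31·45=57609 → min 9820.
Optimal order: ((T₁ × T₂) × (T₃ × T₄)) with cost 9820.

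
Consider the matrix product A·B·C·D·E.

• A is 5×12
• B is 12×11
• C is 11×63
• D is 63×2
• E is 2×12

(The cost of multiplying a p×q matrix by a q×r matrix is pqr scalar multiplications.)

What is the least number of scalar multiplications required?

1890

Adjacent pairs: AB = 5·12·11 = 660; BC = 12·11·63 = 8316; CD = 11·63·2 = 1386; DE = 63·2·12 = 1512.
Length 3: A..C: k=1: 0+8316+5·12·63=12096; k=2: 660+0+5·11·63=4125 → min 4125 | B..D: k=2: 0+1386+12·11·2=1650; k=3: 8316+0+12·63·2=9828 → min 1650 | C..E: k=3: 0+1512+11·63·12=9828; k=4: 1386+0+11·2·12=1650 → min 1650.
Length 4: A..D: k=1: 0+1650+5·12·2=1770; k=2: 660+1386+5·11·2=2156; k=3: 4125+0+5·63·2=4755 → min 1770 | B..E: k=2: 0+1650+12·11·12=3234; k=3: 8316+1512+12·63·12=18900; k=4: 1650+0+12·2·12=1938 → min 1938.
Length 5: A..E: k=1: 0+1938+5·12·12=2658; k=2: 660+1650+5·11·12=2970; k=3: 4125+1512+5·63·12=9417; k=4: 1770+0+5·2·12=1890 → min 1890.
Optimal order: ((A·(B·(C·D)))·E) with cost 1890.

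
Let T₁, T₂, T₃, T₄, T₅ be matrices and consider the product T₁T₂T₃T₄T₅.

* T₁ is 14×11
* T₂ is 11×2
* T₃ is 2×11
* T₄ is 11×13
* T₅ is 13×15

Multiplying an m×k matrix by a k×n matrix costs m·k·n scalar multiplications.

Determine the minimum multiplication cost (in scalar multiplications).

Adjacent pairs: T₁T₂ = 14·11·2 = 308; T₂T₃ = 11·2·11 = 242; T₃T₄ = 2·11·13 = 286; T₄T₅ = 11·13·15 = 2145.
Length 3: T₁..T₃: k=1: 0+242+14·11·11=1936; k=2: 308+0+14·2·11=616 → min 616 | T₂..T₄: k=2: 0+286+11·2·13=572; k=3: 242+0+11·11·13=1815 → min 572 | T₃..T₅: k=3: 0+2145+2·11·15=2475; k=4: 286+0+2·13·15=676 → min 676.
Length 4: T₁..T₄: k=1: 0+572+14·11·13=2574; k=2: 308+286+14·2·13=958; k=3: 616+0+14·11·13=2618 → min 958 | T₂..T₅: k=2: 0+676+11·2·15=1006; k=3: 242+2145+11·11·15=4202; k=4: 572+0+11·13·15=2717 → min 1006.
Length 5: T₁..T₅: k=1: 0+1006+14·11·15=3316; k=2: 308+676+14·2·15=1404; k=3: 616+2145+14·11·15=5071; k=4: 958+0+14·13·15=3688 → min 1404.
Optimal order: ((T₁T₂)((T₃T₄)T₅)) with cost 1404.

1404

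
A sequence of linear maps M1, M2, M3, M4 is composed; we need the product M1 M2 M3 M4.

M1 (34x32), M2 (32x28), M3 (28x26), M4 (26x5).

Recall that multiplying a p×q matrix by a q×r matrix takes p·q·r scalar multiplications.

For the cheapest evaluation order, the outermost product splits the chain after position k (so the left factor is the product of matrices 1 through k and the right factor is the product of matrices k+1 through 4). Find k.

1

Adjacent pairs: M1M2 = 34·32·28 = 30464; M2M3 = 32·28·26 = 23296; M3M4 = 28·26·5 = 3640.
Length 3: M1..M3: k=1: 0+23296+34·32·26=51584; k=2: 30464+0+34·28·26=55216 → min 51584 | M2..M4: k=2: 0+3640+32·28·5=8120; k=3: 23296+0+32·26·5=27456 → min 8120.
Top-level splits: k=1: (M1..M1)·(M2..M4) → 0+8120+34·32·5 = 13560; k=2: (M1..M2)·(M3..M4) → 30464+3640+34·28·5 = 38864; k=3: (M1..M3)·(M4..M4) → 51584+0+34·26·5 = 56004.
Best split is after M1, i.e. k = 1.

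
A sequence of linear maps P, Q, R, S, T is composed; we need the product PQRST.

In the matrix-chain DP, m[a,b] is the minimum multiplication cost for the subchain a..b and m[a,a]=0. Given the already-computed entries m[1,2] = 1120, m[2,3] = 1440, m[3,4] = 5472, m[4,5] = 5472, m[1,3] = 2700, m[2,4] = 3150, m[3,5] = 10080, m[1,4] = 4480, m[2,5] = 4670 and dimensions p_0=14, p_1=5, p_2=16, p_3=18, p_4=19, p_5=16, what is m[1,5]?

5790

m[1,5] = min over k∈[1,4] of m[1,k]+m[k+1,5]+p_{0}·p_k·p_{5}.
k=1: 0 + 4670 + 14·5·16 = 5790; k=2: 1120 + 10080 + 14·16·16 = 14784; k=3: 2700 + 5472 + 14·18·16 = 12204; k=4: 4480 + 0 + 14·19·16 = 8736.
Minimum: 5790 at k=1.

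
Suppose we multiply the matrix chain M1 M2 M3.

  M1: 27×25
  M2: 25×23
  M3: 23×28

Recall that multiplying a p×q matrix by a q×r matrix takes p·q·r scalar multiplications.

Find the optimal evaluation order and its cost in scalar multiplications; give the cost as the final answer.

(M1 (M2 M3)): cost 35000.
((M1 M2) M3): cost 32913.
Optimal: ((M1 M2) M3) with cost 32913.

32913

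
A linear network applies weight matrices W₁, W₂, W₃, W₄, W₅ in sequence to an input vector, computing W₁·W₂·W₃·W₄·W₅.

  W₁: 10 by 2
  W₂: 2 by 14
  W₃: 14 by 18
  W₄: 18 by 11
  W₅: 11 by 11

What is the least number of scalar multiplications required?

1362

Adjacent pairs: W₁W₂ = 10·2·14 = 280; W₂W₃ = 2·14·18 = 504; W₃W₄ = 14·18·11 = 2772; W₄W₅ = 18·11·11 = 2178.
Length 3: W₁..W₃: k=1: 0+504+10·2·18=864; k=2: 280+0+10·14·18=2800 → min 864 | W₂..W₄: k=2: 0+2772+2·14·11=3080; k=3: 504+0+2·18·11=900 → min 900 | W₃..W₅: k=3: 0+2178+14·18·11=4950; k=4: 2772+0+14·11·11=4466 → min 4466.
Length 4: W₁..W₄: k=1: 0+900+10·2·11=1120; k=2: 280+2772+10·14·11=4592; k=3: 864+0+10·18·11=2844 → min 1120 | W₂..W₅: k=2: 0+4466+2·14·11=4774; k=3: 504+2178+2·18·11=3078; k=4: 900+0+2·11·11=1142 → min 1142.
Length 5: W₁..W₅: k=1: 0+1142+10·2·11=1362; k=2: 280+4466+10·14·11=6286; k=3: 864+2178+10·18·11=5022; k=4: 1120+0+10·11·11=2330 → min 1362.
Optimal order: (W₁·(((W₂·W₃)·W₄)·W₅)) with cost 1362.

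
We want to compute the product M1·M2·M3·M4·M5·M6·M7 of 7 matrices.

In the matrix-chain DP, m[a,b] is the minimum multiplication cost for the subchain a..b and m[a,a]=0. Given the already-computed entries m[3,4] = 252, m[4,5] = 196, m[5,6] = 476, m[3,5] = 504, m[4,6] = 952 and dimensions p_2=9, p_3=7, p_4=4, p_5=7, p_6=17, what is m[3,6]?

1340

m[3,6] = min over k∈[3,5] of m[3,k]+m[k+1,6]+p_{2}·p_k·p_{6}.
k=3: 0 + 952 + 9·7·17 = 2023; k=4: 252 + 476 + 9·4·17 = 1340; k=5: 504 + 0 + 9·7·17 = 1575.
Minimum: 1340 at k=4.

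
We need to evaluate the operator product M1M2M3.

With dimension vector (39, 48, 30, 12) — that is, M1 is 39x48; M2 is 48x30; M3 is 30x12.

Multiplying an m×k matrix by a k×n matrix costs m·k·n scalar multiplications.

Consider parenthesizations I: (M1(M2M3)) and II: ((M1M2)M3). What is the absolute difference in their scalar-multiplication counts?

Order I = (M1(M2M3)): (M2M3): 48×30 by 30×12 → 48×12, cost 48·30·12 = 17280; (M1(M2M3)): 39×48 by 48×12 → 39×12, cost 39·48·12 = 22464; cumulative 39744. Total 39744.
Order II = ((M1M2)M3): (M1M2): 39×48 by 48×30 → 39×30, cost 39·48·30 = 56160; ((M1M2)M3): 39×30 by 30×12 → 39×12, cost 39·30·12 = 14040; cumulative 70200. Total 70200.
Difference: |39744 − 70200| = 30456.

30456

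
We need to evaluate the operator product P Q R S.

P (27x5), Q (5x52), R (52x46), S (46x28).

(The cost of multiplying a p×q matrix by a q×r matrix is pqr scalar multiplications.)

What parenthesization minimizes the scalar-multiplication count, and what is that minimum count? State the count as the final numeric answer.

22180

Adjacent pairs: PQ = 27·5·52 = 7020; QR = 5·52·46 = 11960; RS = 52·46·28 = 66976.
Length 3: P..R: k=1: 0+11960+27·5·46=18170; k=2: 7020+0+27·52·46=71604 → min 18170 | Q..S: k=2: 0+66976+5·52·28=74256; k=3: 11960+0+5·46·28=18400 → min 18400.
Length 4: P..S: k=1: 0+18400+27·5·28=22180; k=2: 7020+66976+27·52·28=113308; k=3: 18170+0+27·46·28=52946 → min 22180.
Optimal parenthesization: (P ((Q R) S)) with cost 22180.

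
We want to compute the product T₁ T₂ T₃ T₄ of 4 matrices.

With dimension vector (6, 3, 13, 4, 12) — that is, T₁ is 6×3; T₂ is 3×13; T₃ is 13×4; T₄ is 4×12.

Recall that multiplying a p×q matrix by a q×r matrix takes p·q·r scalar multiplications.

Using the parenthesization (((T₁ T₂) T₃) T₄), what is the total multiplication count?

834

(T₁ T₂): 6×3 by 3×13 → 6×13, cost 6·3·13 = 234
((T₁ T₂) T₃): 6×13 by 13×4 → 6×4, cost 6·13·4 = 312; cumulative 546
(((T₁ T₂) T₃) T₄): 6×4 by 4×12 → 6×12, cost 6·4·12 = 288; cumulative 834
Total: 834 scalar multiplications.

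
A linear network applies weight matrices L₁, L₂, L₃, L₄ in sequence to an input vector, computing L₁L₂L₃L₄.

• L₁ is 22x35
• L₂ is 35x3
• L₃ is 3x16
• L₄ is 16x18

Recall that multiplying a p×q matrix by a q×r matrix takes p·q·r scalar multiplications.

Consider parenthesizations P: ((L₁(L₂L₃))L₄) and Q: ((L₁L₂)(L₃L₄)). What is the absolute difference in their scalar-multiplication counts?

15974

Order P = ((L₁(L₂L₃))L₄): (L₂L₃): 35×3 by 3×16 → 35×16, cost 35·3·16 = 1680; (L₁(L₂L₃)): 22×35 by 35×16 → 22×16, cost 22·35·16 = 12320; cumulative 14000; ((L₁(L₂L₃))L₄): 22×16 by 16×18 → 22×18, cost 22·16·18 = 6336; cumulative 20336. Total 20336.
Order Q = ((L₁L₂)(L₃L₄)): (L₁L₂): 22×35 by 35×3 → 22×3, cost 22·35·3 = 2310; (L₃L₄): 3×16 by 16×18 → 3×18, cost 3·16·18 = 864; ((L₁L₂)(L₃L₄)): 22×3 by 3×18 → 22×18, cost 22·3·18 = 1188; cumulative 4362. Total 4362.
Difference: |20336 − 4362| = 15974.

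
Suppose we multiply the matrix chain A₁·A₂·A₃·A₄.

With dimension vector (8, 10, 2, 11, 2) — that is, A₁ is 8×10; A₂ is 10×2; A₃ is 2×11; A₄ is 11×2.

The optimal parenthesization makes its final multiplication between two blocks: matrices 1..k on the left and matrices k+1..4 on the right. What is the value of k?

Adjacent pairs: A₁A₂ = 8·10·2 = 160; A₂A₃ = 10·2·11 = 220; A₃A₄ = 2·11·2 = 44.
Length 3: A₁..A₃: k=1: 0+220+8·10·11=1100; k=2: 160+0+8·2·11=336 → min 336 | A₂..A₄: k=2: 0+44+10·2·2=84; k=3: 220+0+10·11·2=440 → min 84.
Top-level splits: k=1: (A₁..A₁)·(A₂..A₄) → 0+84+8·10·2 = 244; k=2: (A₁..A₂)·(A₃..A₄) → 160+44+8·2·2 = 236; k=3: (A₁..A₃)·(A₄..A₄) → 336+0+8·11·2 = 512.
Best split is after A₂, i.e. k = 2.

2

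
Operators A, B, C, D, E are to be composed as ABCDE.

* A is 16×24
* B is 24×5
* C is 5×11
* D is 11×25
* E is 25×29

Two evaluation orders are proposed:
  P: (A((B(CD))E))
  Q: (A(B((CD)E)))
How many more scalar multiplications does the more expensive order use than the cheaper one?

13295

Order P = (A((B(CD))E)): (CD): 5×11 by 11×25 → 5×25, cost 5·11·25 = 1375; (B(CD)): 24×5 by 5×25 → 24×25, cost 24·5·25 = 3000; cumulative 4375; ((B(CD))E): 24×25 by 25×29 → 24×29, cost 24·25·29 = 17400; cumulative 21775; (A((B(CD))E)): 16×24 by 24×29 → 16×29, cost 16·24·29 = 11136; cumulative 32911. Total 32911.
Order Q = (A(B((CD)E))): (CD): 5×11 by 11×25 → 5×25, cost 5·11·25 = 1375; ((CD)E): 5×25 by 25×29 → 5×29, cost 5·25·29 = 3625; cumulative 5000; (B((CD)E)): 24×5 by 5×29 → 24×29, cost 24·5·29 = 3480; cumulative 8480; (A(B((CD)E))): 16×24 by 24×29 → 16×29, cost 16·24·29 = 11136; cumulative 19616. Total 19616.
Difference: |32911 − 19616| = 13295.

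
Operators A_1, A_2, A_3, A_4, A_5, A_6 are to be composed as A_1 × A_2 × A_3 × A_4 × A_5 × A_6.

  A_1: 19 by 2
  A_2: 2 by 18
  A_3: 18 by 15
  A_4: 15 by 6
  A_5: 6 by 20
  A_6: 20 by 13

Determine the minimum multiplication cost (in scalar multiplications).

Adjacent pairs: A_1A_2 = 19·2·18 = 684; A_2A_3 = 2·18·15 = 540; A_3A_4 = 18·15·6 = 1620; A_4A_5 = 15·6·20 = 1800; A_5A_6 = 6·20·13 = 1560.
Length 3: A_1..A_3: k=1: 0+540+19·2·15=1110; k=2: 684+0+19·18·15=5814 → min 1110 | A_2..A_4: k=2: 0+1620+2·18·6=1836; k=3: 540+0+2·15·6=720 → min 720 | A_3..A_5: k=3: 0+1800+18·15·20=7200; k=4: 1620+0+18·6·20=3780 → min 3780 | A_4..A_6: k=4: 0+1560+15·6·13=2730; k=5: 1800+0+15·20·13=5700 → min 2730.
Length 4: A_1..A_4: k=1: 0+720+19·2·6=948; k=2: 684+1620+19·18·6=4356; k=3: 1110+0+19·15·6=2820 → min 948 | A_2..A_5: k=2: 0+3780+2·18·20=4500; k=3: 540+1800+2·15·20=2940; k=4: 720+0+2·6·20=960 → min 960 | A_3..A_6: k=3: 0+2730+18·15·13=6240; k=4: 1620+1560+18·6·13=4584; k=5: 3780+0+18·20·13=8460 → min 4584.
Length 5: A_1..A_5: k=1: 0+960+19·2·20=1720; k=2: 684+3780+19·18·20=11304; k=3: 1110+1800+19·15·20=8610; k=4: 948+0+19·6·20=3228 → min 1720 | A_2..A_6: k=2: 0+4584+2·18·13=5052; k=3: 540+2730+2·15·13=3660; k=4: 720+1560+2·6·13=2436; k=5: 960+0+2·20·13=1480 → min 1480.
Length 6: A_1..A_6: k=1: 0+1480+19·2·13=1974; k=2: 684+4584+19·18·13=9714; k=3: 1110+2730+19·15·13=7545; k=4: 948+1560+19·6·13=3990; k=5: 1720+0+19·20·13=6660 → min 1974.
Optimal order: (A_1 × ((((A_2 × A_3) × A_4) × A_5) × A_6)) with cost 1974.

1974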